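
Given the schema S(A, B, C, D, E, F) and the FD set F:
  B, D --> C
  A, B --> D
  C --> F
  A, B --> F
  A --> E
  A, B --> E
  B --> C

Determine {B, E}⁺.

{B, C, E, F}

Start with {B, E}.
B --> C applies; add {C} → now {B, C, E}.
C --> F applies; add {F} → now {B, C, E, F}.
No further FD applies.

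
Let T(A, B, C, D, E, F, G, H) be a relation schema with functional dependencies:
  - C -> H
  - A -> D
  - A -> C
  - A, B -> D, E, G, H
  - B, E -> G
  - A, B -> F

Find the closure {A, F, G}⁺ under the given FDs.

{A, C, D, F, G, H}

Start with {A, F, G}.
A -> D applies; add {D} → now {A, D, F, G}.
A -> C applies; add {C} → now {A, C, D, F, G}.
C -> H applies; add {H} → now {A, C, D, F, G, H}.
No further FD applies.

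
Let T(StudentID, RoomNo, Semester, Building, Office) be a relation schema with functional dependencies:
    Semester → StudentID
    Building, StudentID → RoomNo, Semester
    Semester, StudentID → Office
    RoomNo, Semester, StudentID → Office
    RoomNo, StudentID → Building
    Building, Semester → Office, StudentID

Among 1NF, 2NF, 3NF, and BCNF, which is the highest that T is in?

Candidate keys: {Building, Semester}, {Building, StudentID}, {RoomNo, Semester}, {RoomNo, StudentID}. Prime attributes: {Building, RoomNo, Semester, StudentID}.
Semester → StudentID: {Semester}⁺ = {Office, Semester, StudentID}, which is not all of the attributes, so the left side is not a superkey — BCNF is violated.
Because {Office} is non-prime and the left side of Semester, StudentID → Office is not a superkey, the relation is not in 3NF.
The proper key subset {Semester} of {Building, Semester} determines non-prime {Office}, so the relation is not even in 2NF.

1NF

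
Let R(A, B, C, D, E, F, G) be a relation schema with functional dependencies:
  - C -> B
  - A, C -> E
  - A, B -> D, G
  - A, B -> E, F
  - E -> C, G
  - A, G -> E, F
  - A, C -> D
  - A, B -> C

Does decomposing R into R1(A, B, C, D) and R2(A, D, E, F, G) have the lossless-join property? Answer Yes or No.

No

The shared attributes are {A, D} and {A, D}⁺ = {A, D}.
The closure covers neither R1 nor R2 entirely; the join is not lossless.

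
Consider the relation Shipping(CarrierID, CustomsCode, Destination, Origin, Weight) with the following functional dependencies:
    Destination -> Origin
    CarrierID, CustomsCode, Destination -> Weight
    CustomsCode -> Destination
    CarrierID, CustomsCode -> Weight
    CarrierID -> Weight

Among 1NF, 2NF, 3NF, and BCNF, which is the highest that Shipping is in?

Candidate key: {CarrierID, CustomsCode}. Prime attributes: {CarrierID, CustomsCode}.
Destination -> Origin breaks BCNF: {Destination}⁺ = {Destination, Origin}, so {Destination} is not a superkey.
Destination -> Origin has non-prime {Origin} on the right and a non-superkey on the left, so 3NF fails.
The proper key subset {CarrierID} of {CarrierID, CustomsCode} determines non-prime {Weight}, so the relation is not even in 2NF.

1NF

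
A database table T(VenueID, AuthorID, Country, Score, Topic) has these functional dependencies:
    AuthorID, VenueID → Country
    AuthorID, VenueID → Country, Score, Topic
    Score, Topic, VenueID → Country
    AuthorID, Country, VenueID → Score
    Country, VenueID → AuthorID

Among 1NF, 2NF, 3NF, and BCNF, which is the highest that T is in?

Candidate keys: {AuthorID, VenueID}, {Country, VenueID}, {Score, Topic, VenueID}. Prime attributes: {AuthorID, Country, Score, Topic, VenueID}.
The left-hand side of every FD is a superkey, so BCNF is satisfied.

BCNF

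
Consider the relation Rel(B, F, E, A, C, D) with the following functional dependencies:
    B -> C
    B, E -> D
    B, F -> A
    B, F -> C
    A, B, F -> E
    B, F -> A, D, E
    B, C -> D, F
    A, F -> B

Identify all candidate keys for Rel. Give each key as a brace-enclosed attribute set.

{B}⁺ = {A, B, C, D, E, F}, which is every attribute, so {B} is a candidate key.
{A, F}⁺ = {A, B, C, D, E, F}, which is every attribute, so {A, F} is a candidate key.
These are minimal and exhaustive — every other superkey contains one of them.

{A, F}, {B}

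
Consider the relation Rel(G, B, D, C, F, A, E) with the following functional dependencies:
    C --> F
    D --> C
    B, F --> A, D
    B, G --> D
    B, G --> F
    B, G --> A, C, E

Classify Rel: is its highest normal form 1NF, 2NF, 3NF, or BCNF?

2NF

Candidate key: {B, G}. Prime attributes: {B, G}.
For C --> F we have {C}⁺ = {C, F}; {C} is not a superkey, so BCNF fails.
Because {F} is non-prime and the left side of C --> F is not a superkey, the relation is not in 3NF.
No proper subset of a key has a non-prime attribute in its closure, so there is no partial dependency; 2NF holds.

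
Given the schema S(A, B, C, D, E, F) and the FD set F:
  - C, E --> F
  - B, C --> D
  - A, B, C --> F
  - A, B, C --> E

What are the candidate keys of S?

{A, B, C} never appear on the right of any FD, so every key must include all of them.
{A, B, C}⁺ = {A, B, C, D, E, F}, which is every attribute, so {A, B, C} is a candidate key.
No other minimal set has full closure, so this is the only candidate key.

{A, B, C}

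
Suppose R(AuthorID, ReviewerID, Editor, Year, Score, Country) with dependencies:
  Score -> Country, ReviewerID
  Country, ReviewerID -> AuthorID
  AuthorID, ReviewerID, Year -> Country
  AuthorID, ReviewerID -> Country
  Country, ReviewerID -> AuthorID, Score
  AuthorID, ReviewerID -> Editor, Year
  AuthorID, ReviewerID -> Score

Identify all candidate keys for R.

{AuthorID, ReviewerID}, {Country, ReviewerID}, {Score}

{Score} is a candidate key since {Score}⁺ = {AuthorID, Country, Editor, ReviewerID, Score, Year} covers every attribute.
{AuthorID, ReviewerID} is a candidate key since {AuthorID, ReviewerID}⁺ = {AuthorID, Country, Editor, ReviewerID, Score, Year} covers every attribute.
{Country, ReviewerID} is a candidate key since {Country, ReviewerID}⁺ = {AuthorID, Country, Editor, ReviewerID, Score, Year} covers every attribute.
Any other superkey properly contains one of these, so there are no further candidate keys.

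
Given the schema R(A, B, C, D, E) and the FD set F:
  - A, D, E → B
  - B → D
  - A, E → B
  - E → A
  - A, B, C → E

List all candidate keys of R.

{A, B, C}, {C, E}

Attributes never on any right-hand side: {C} — every candidate key must contain it.
{C, E}⁺ = {A, B, C, D, E} — all of the relation — so {C, E} is a candidate key.
{A, B, C}⁺ = {A, B, C, D, E} — all of the relation — so {A, B, C} is a candidate key.
These are minimal and exhaustive — every other superkey contains one of them.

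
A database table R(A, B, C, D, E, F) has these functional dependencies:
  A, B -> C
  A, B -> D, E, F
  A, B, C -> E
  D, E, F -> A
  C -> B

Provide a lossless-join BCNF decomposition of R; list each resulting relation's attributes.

Candidate keys of the original relation: {A, B}, {A, C}, {B, D, E, F}, {C, D, E, F}.
{A, B, C, D, E, F}: {D, E, F} determines {A, D, E, F} here but is not a superkey — split on D, E, F -> A, giving {A, D, E, F} and {B, C, D, E, F}.
{A, D, E, F} is in BCNF.
{B, C, D, E, F}: {C} determines {B, C} here but is not a superkey — split on C -> B, giving {B, C} and {C, D, E, F}.
{B, C} is in BCNF.
{C, D, E, F} is in BCNF.

{A, D, E, F}; {B, C}; {C, D, E, F}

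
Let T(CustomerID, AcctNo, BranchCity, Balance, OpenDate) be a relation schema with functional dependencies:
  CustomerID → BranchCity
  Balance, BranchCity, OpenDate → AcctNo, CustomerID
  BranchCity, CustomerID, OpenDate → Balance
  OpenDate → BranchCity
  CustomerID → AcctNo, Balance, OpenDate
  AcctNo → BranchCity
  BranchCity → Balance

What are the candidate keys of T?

{CustomerID}, {OpenDate}

Closure of {CustomerID} is {AcctNo, Balance, BranchCity, CustomerID, OpenDate}, the whole schema; {CustomerID} is a candidate key.
Closure of {OpenDate} is {AcctNo, Balance, BranchCity, CustomerID, OpenDate}, the whole schema; {OpenDate} is a candidate key.
These are minimal and exhaustive — every other superkey contains one of them.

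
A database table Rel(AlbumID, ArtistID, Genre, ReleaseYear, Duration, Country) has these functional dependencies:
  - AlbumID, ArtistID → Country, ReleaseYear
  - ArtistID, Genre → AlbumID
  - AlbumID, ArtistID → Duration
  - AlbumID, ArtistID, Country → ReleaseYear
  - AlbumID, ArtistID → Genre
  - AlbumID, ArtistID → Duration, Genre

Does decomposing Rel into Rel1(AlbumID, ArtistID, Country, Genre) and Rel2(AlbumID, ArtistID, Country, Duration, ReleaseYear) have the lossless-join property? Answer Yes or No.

The shared attributes are {AlbumID, ArtistID, Country} and {AlbumID, ArtistID, Country}⁺ = {AlbumID, ArtistID, Country, Duration, Genre, ReleaseYear}.
Rel1 is contained in that closure, so Rel1 ∩ Rel2 → Rel1 holds and the join is lossless.

Yes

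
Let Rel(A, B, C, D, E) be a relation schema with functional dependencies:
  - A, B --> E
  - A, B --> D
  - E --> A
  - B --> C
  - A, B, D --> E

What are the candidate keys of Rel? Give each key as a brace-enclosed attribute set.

{A, B}, {B, E}

No FD produces {B}, so it must be in every candidate key.
{A, B} is a candidate key since {A, B}⁺ = {A, B, C, D, E} covers every attribute.
{B, E} is a candidate key since {B, E}⁺ = {A, B, C, D, E} covers every attribute.
These are minimal and exhaustive — every other superkey contains one of them.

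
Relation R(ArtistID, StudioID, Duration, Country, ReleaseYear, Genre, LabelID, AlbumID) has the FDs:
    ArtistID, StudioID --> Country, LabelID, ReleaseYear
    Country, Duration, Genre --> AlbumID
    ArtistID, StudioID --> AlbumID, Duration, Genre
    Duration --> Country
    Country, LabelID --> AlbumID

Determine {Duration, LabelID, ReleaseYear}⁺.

Start with {Duration, LabelID, ReleaseYear}.
Duration --> Country applies; add {Country} → now {Country, Duration, LabelID, ReleaseYear}.
Country, LabelID --> AlbumID applies; add {AlbumID} → now {AlbumID, Country, Duration, LabelID, ReleaseYear}.
No further FD applies.

{AlbumID, Country, Duration, LabelID, ReleaseYear}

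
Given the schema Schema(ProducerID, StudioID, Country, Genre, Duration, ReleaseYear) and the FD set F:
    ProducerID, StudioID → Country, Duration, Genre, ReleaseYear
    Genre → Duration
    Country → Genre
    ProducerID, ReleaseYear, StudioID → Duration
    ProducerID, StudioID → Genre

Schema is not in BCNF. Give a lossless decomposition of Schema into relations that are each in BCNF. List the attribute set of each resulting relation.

{Country, Genre}; {Country, ProducerID, ReleaseYear, StudioID}; {Duration, Genre}

Candidate key of the original relation: {ProducerID, StudioID}.
{Country, Duration, Genre, ProducerID, ReleaseYear, StudioID}: {Genre} determines {Duration, Genre} here but is not a superkey — split on Genre → Duration, giving {Duration, Genre} and {Country, Genre, ProducerID, ReleaseYear, StudioID}.
{Duration, Genre} has no BCNF violation.
{Country, Genre, ProducerID, ReleaseYear, StudioID}: {Country} determines {Country, Genre} here but is not a superkey — split on Country → Genre, giving {Country, Genre} and {Country, ProducerID, ReleaseYear, StudioID}.
{Country, Genre} has no BCNF violation.
{Country, ProducerID, ReleaseYear, StudioID} has no BCNF violation.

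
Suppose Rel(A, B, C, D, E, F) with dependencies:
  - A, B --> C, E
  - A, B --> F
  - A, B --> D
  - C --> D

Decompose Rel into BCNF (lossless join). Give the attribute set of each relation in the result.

Candidate key of the original relation: {A, B}.
In {A, B, C, D, E, F}, {C} is not a superkey ({C}⁺ restricted to this set is {C, D}), so split on C --> D into {C, D} and {A, B, C, E, F}.
{C, D} is in BCNF.
{A, B, C, E, F} is in BCNF.

{A, B, C, E, F}; {C, D}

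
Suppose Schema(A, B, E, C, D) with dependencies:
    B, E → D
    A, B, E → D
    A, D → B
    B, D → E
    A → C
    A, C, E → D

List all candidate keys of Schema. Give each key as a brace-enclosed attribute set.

No FD produces {A}, so it must be in every candidate key.
{A, D}⁺ = {A, B, C, D, E} — all of the relation — so {A, D} is a candidate key.
{A, E}⁺ = {A, B, C, D, E} — all of the relation — so {A, E} is a candidate key.
These are minimal and exhaustive — every other superkey contains one of them.

{A, D}, {A, E}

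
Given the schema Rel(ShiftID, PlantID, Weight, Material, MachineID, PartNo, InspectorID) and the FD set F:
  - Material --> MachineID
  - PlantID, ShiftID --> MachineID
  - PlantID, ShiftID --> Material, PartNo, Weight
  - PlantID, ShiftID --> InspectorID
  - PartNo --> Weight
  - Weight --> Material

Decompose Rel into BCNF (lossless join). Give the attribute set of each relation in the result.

{InspectorID, PartNo, PlantID, ShiftID}; {MachineID, Material}; {Material, Weight}; {PartNo, Weight}

Candidate key of the original relation: {PlantID, ShiftID}.
{InspectorID, MachineID, Material, PartNo, PlantID, ShiftID, Weight}: {Material} determines {MachineID, Material} here but is not a superkey — split on Material --> MachineID, giving {MachineID, Material} and {InspectorID, Material, PartNo, PlantID, ShiftID, Weight}.
{MachineID, Material} is in BCNF.
{InspectorID, Material, PartNo, PlantID, ShiftID, Weight}: {PartNo} determines {Material, PartNo, Weight} here but is not a superkey — split on PartNo --> Material, Weight, giving {Material, PartNo, Weight} and {InspectorID, PartNo, PlantID, ShiftID}.
{Material, PartNo, Weight}: {Weight} determines {Material, Weight} here but is not a superkey — split on Weight --> Material, giving {Material, Weight} and {PartNo, Weight}.
{Material, Weight} is in BCNF.
{PartNo, Weight} is in BCNF.
{InspectorID, PartNo, PlantID, ShiftID} is in BCNF.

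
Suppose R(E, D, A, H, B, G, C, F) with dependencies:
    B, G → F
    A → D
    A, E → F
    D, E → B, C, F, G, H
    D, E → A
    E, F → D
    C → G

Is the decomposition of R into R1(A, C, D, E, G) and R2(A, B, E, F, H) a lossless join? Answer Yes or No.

The shared attributes are {A, E} and {A, E}⁺ = {A, B, C, D, E, F, G, H}.
Since R1 ⊆ {A, B, C, D, E, F, G, H}, the intersection is a superkey of R1; the decomposition is lossless.

Yes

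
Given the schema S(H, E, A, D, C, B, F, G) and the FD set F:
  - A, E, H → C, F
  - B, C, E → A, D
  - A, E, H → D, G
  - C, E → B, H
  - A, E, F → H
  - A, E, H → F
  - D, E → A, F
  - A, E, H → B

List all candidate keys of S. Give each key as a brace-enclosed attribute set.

Attributes never on any right-hand side: {E} — every candidate key must contain it.
Closure of {C, E} is {A, B, C, D, E, F, G, H}, the whole schema; {C, E} is a candidate key.
Closure of {D, E} is {A, B, C, D, E, F, G, H}, the whole schema; {D, E} is a candidate key.
Closure of {A, E, F} is {A, B, C, D, E, F, G, H}, the whole schema; {A, E, F} is a candidate key.
Closure of {A, E, H} is {A, B, C, D, E, F, G, H}, the whole schema; {A, E, H} is a candidate key.
No proper subset of any of these is a key, and no other minimal superkey exists.

{A, E, F}, {A, E, H}, {C, E}, {D, E}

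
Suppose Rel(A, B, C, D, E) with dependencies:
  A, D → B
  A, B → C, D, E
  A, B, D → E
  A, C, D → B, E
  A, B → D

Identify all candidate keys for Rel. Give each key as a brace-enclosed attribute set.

{A, B}, {A, D}

{A} never appears on the right of any FD, so every key must include it.
{A, B} is a candidate key since {A, B}⁺ = {A, B, C, D, E} covers every attribute.
{A, D} is a candidate key since {A, D}⁺ = {A, B, C, D, E} covers every attribute.
These are minimal and exhaustive — every other superkey contains one of them.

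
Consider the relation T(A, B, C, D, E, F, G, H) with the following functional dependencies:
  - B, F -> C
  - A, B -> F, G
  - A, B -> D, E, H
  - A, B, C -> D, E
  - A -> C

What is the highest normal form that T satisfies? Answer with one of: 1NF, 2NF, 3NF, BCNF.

Candidate key: {A, B}. Prime attributes: {A, B}.
For B, F -> C we have {B, F}⁺ = {B, C, F}; {B, F} is not a superkey, so BCNF fails.
B, F -> C determines the non-prime attribute {C} from a non-superkey — 3NF is violated.
Since {A} ⊂ {A, B} and {A}⁺ ⊇ {C} with {C} non-prime, there is a partial dependency; 2NF fails.

1NF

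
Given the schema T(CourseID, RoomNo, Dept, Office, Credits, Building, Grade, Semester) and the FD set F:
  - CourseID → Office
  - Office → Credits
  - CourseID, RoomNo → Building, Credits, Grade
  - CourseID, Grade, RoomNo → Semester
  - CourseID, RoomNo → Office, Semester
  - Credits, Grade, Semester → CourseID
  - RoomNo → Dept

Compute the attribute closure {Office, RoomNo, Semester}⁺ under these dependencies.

Start with {Office, RoomNo, Semester}.
Office → Credits applies; add {Credits} → now {Credits, Office, RoomNo, Semester}.
RoomNo → Dept applies; add {Dept} → now {Credits, Dept, Office, RoomNo, Semester}.
No further FD applies.

{Credits, Dept, Office, RoomNo, Semester}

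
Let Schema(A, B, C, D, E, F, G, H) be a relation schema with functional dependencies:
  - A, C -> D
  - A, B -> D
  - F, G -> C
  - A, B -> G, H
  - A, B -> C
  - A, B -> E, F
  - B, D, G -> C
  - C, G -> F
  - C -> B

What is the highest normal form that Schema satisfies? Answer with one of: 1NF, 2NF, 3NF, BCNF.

3NF

Candidate keys: {A, B}, {A, C}, {A, F, G}. Prime attributes: {A, B, C, F, G}.
F, G -> C: {F, G}⁺ = {B, C, F, G}, which is not all of the attributes, so the left side is not a superkey — BCNF is violated.
But every attribute on its right side ({C}) is prime, and the same holds for every other non-superkey FD, so 3NF still holds.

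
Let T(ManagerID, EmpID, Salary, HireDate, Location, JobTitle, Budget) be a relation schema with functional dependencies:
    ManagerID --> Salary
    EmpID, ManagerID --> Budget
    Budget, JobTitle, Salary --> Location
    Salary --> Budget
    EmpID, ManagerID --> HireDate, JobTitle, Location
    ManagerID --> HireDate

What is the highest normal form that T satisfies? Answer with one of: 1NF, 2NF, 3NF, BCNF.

Candidate key: {EmpID, ManagerID}. Prime attributes: {EmpID, ManagerID}.
ManagerID --> Salary: {ManagerID}⁺ = {Budget, HireDate, ManagerID, Salary}, which is not all of the attributes, so the left side is not a superkey — BCNF is violated.
ManagerID --> Salary has non-prime {Salary} on the right and a non-superkey on the left, so 3NF fails.
The proper key subset {ManagerID} of {EmpID, ManagerID} determines non-prime {Budget, HireDate, Salary}, so the relation is not even in 2NF.

1NF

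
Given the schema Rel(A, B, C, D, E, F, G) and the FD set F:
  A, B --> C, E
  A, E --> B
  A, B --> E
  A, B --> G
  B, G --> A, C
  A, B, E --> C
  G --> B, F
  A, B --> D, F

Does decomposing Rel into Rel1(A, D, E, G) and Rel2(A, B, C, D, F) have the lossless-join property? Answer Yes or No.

Rel1 ∩ Rel2 = {A, D}; its closure under F is {A, D}.
The closure covers neither Rel1 nor Rel2 entirely; the join is not lossless.

No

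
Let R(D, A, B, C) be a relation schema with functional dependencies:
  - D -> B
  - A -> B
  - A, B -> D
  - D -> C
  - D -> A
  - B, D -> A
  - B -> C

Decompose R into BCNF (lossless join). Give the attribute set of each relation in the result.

{A, B, D}; {B, C}

Candidate keys of the original relation: {A}, {D}.
Within {A, B, C, D}: {B}⁺ ∩ {A, B, C, D} = {B, C}, not the whole set, so B -> C violates BCNF; decompose into {B, C} and {A, B, D}.
{B, C}: every determinant is a superkey — BCNF.
{A, B, D}: every determinant is a superkey — BCNF.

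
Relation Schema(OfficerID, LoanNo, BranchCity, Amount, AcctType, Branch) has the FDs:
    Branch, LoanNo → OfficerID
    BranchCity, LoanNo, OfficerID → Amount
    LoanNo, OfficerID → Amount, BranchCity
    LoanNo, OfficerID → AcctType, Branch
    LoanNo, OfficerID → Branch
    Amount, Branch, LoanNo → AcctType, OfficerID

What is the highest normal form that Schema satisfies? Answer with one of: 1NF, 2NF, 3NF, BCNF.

Candidate keys: {Branch, LoanNo}, {LoanNo, OfficerID}. Prime attributes: {Branch, LoanNo, OfficerID}.
Every FD has a superkey on the left, so the relation is in BCNF.

BCNF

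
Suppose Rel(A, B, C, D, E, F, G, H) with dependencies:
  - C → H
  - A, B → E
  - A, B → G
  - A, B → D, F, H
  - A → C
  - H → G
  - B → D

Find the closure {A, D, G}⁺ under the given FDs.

Start with {A, D, G}.
A → C applies; add {C} → now {A, C, D, G}.
C → H applies; add {H} → now {A, C, D, G, H}.
No further FD applies.

{A, C, D, G, H}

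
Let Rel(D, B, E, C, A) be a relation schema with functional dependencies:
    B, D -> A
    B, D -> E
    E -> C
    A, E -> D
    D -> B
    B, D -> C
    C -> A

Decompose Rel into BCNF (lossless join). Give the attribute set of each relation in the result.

Candidate keys of the original relation: {D}, {E}.
Within {A, B, C, D, E}: {C}⁺ ∩ {A, B, C, D, E} = {A, C}, not the whole set, so C -> A violates BCNF; decompose into {A, C} and {B, C, D, E}.
{A, C} has no BCNF violation.
{B, C, D, E} has no BCNF violation.

{A, C}; {B, C, D, E}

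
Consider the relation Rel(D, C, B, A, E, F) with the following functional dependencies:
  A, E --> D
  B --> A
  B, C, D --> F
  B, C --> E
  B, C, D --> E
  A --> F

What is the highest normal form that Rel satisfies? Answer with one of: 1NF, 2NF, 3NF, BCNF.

1NF

Candidate key: {B, C}. Prime attributes: {B, C}.
A, E --> D: {A, E}⁺ = {A, D, E, F}, which is not all of the attributes, so the left side is not a superkey — BCNF is violated.
A, E --> D has non-prime {D} on the right and a non-superkey on the left, so 3NF fails.
Since {B} ⊂ {B, C} and {B}⁺ ⊇ {A, F} with {A, F} non-prime, there is a partial dependency; 2NF fails.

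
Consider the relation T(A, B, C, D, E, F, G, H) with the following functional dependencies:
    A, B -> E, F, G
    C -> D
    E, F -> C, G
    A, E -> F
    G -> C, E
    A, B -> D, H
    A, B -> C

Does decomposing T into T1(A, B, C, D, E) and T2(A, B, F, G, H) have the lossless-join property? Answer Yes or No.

Yes

Common attributes: {A, B}; their closure is {A, B, C, D, E, F, G, H}.
This includes all of T1, so the common attributes are a superkey of T1 — the join is lossless.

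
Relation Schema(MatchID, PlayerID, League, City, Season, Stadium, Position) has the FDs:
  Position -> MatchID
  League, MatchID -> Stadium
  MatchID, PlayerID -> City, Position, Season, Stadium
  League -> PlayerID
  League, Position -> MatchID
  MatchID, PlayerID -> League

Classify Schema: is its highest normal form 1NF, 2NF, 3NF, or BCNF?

Candidate keys: {League, MatchID}, {League, Position}, {MatchID, PlayerID}, {PlayerID, Position}. Prime attributes: {League, MatchID, PlayerID, Position}.
Position -> MatchID breaks BCNF: {Position}⁺ = {MatchID, Position}, so {Position} is not a superkey.
Since {MatchID} ⊆ prime attributes and every other non-superkey FD also has a prime right side, the schema is in 3NF.

3NF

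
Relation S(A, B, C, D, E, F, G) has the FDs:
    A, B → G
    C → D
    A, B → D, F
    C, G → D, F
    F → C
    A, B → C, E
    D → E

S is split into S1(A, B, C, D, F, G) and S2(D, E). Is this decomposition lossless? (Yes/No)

Yes

S1 ∩ S2 = {D}; its closure under F is {D, E}.
S2 is contained in that closure, so S1 ∩ S2 → S2 holds and the join is lossless.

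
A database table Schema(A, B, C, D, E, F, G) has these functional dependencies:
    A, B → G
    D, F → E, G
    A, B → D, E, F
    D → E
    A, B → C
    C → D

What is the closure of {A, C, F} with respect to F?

{A, C, D, E, F, G}

Start with {A, C, F}.
C → D applies; add {D} → now {A, C, D, F}.
D, F → E, G applies; add {E, G} → now {A, C, D, E, F, G}.
No further FD applies.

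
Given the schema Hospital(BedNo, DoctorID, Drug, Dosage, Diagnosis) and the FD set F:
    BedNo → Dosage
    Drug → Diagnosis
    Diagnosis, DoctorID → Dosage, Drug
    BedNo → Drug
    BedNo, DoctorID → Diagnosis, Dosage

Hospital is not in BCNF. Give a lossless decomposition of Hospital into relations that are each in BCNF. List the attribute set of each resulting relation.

Candidate key of the original relation: {BedNo, DoctorID}.
{BedNo, Diagnosis, DoctorID, Dosage, Drug}: {BedNo} determines {BedNo, Diagnosis, Dosage, Drug} here but is not a superkey — split on BedNo → Diagnosis, Dosage, Drug, giving {BedNo, Diagnosis, Dosage, Drug} and {BedNo, DoctorID}.
{BedNo, Diagnosis, Dosage, Drug}: {Drug} determines {Diagnosis, Drug} here but is not a superkey — split on Drug → Diagnosis, giving {Diagnosis, Drug} and {BedNo, Dosage, Drug}.
{Diagnosis, Drug} has no BCNF violation.
{BedNo, Dosage, Drug} has no BCNF violation.
{BedNo, DoctorID} has no BCNF violation.

{BedNo, DoctorID}; {BedNo, Dosage, Drug}; {Diagnosis, Drug}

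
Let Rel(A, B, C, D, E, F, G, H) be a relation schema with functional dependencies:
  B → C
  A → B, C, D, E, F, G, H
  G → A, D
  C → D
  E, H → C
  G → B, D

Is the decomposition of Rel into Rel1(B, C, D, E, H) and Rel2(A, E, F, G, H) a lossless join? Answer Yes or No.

No

The shared attributes are {E, H} and {E, H}⁺ = {C, D, E, H}.
Neither Rel1 nor Rel2 is contained in that closure, so the decomposition is lossy.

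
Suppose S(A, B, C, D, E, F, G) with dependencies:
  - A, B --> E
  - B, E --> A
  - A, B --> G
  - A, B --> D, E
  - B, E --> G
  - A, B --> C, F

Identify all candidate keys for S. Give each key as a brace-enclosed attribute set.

{B} never appears on the right of any FD, so every key must include it.
{A, B}⁺ = {A, B, C, D, E, F, G}, which is every attribute, so {A, B} is a candidate key.
{B, E}⁺ = {A, B, C, D, E, F, G}, which is every attribute, so {B, E} is a candidate key.
No proper subset of any of these is a key, and no other minimal superkey exists.

{A, B}, {B, E}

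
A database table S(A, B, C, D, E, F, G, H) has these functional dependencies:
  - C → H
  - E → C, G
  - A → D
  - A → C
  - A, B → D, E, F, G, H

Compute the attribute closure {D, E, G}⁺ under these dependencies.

{C, D, E, G, H}

Start with {D, E, G}.
E → C, G applies; add {C} → now {C, D, E, G}.
C → H applies; add {H} → now {C, D, E, G, H}.
No further FD applies.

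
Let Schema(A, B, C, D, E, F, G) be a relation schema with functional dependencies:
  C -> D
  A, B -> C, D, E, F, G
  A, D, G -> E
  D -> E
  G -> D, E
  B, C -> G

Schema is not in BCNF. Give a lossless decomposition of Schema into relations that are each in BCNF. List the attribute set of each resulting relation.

{A, B, C, F}; {B, C, G}; {C, D}; {D, E}

Candidate key of the original relation: {A, B}.
Within {A, B, C, D, E, F, G}: {C}⁺ ∩ {A, B, C, D, E, F, G} = {C, D, E}, not the whole set, so C -> D, E violates BCNF; decompose into {C, D, E} and {A, B, C, F, G}.
Within {C, D, E}: {D}⁺ ∩ {C, D, E} = {D, E}, not the whole set, so D -> E violates BCNF; decompose into {D, E} and {C, D}.
{D, E} is in BCNF.
{C, D} is in BCNF.
Within {A, B, C, F, G}: {B, C}⁺ ∩ {A, B, C, F, G} = {B, C, G}, not the whole set, so B, C -> G violates BCNF; decompose into {B, C, G} and {A, B, C, F}.
{B, C, G} is in BCNF.
{A, B, C, F} is in BCNF.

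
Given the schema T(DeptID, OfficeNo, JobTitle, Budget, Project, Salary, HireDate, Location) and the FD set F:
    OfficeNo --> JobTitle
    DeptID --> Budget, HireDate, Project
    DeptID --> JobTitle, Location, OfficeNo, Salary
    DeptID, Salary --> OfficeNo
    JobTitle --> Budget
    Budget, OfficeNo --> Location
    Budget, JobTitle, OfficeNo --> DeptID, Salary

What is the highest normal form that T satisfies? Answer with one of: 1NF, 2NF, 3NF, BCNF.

Candidate keys: {DeptID}, {OfficeNo}. Prime attributes: {DeptID, OfficeNo}.
For JobTitle --> Budget we have {JobTitle}⁺ = {Budget, JobTitle}; {JobTitle} is not a superkey, so BCNF fails.
JobTitle --> Budget has non-prime {Budget} on the right and a non-superkey on the left, so 3NF fails.
Every candidate key is a single attribute, so no partial dependency is possible; 2NF holds.

2NF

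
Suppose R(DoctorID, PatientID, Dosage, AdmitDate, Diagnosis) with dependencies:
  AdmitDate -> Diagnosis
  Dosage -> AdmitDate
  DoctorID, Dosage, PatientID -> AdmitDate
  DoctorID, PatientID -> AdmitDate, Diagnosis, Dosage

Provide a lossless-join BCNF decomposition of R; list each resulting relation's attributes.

{AdmitDate, Diagnosis}; {AdmitDate, Dosage}; {DoctorID, Dosage, PatientID}

Candidate key of the original relation: {DoctorID, PatientID}.
In {AdmitDate, Diagnosis, DoctorID, Dosage, PatientID}, {AdmitDate} is not a superkey ({AdmitDate}⁺ restricted to this set is {AdmitDate, Diagnosis}), so split on AdmitDate -> Diagnosis into {AdmitDate, Diagnosis} and {AdmitDate, DoctorID, Dosage, PatientID}.
{AdmitDate, Diagnosis}: every determinant is a superkey — BCNF.
In {AdmitDate, DoctorID, Dosage, PatientID}, {Dosage} is not a superkey ({Dosage}⁺ restricted to this set is {AdmitDate, Dosage}), so split on Dosage -> AdmitDate into {AdmitDate, Dosage} and {DoctorID, Dosage, PatientID}.
{AdmitDate, Dosage}: every determinant is a superkey — BCNF.
{DoctorID, Dosage, PatientID}: every determinant is a superkey — BCNF.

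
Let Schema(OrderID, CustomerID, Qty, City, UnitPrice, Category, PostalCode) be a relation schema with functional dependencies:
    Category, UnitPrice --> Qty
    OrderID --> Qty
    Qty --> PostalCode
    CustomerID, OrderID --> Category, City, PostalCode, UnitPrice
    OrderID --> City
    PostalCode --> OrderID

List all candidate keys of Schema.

{Category, CustomerID, UnitPrice}, {CustomerID, OrderID}, {CustomerID, PostalCode}, {CustomerID, Qty}

Attributes never on any right-hand side: {CustomerID} — every candidate key must contain it.
Closure of {CustomerID, OrderID} is {Category, City, CustomerID, OrderID, PostalCode, Qty, UnitPrice}, the whole schema; {CustomerID, OrderID} is a candidate key.
Closure of {CustomerID, PostalCode} is {Category, City, CustomerID, OrderID, PostalCode, Qty, UnitPrice}, the whole schema; {CustomerID, PostalCode} is a candidate key.
Closure of {CustomerID, Qty} is {Category, City, CustomerID, OrderID, PostalCode, Qty, UnitPrice}, the whole schema; {CustomerID, Qty} is a candidate key.
Closure of {Category, CustomerID, UnitPrice} is {Category, City, CustomerID, OrderID, PostalCode, Qty, UnitPrice}, the whole schema; {Category, CustomerID, UnitPrice} is a candidate key.
No proper subset of any of these is a key, and no other minimal superkey exists.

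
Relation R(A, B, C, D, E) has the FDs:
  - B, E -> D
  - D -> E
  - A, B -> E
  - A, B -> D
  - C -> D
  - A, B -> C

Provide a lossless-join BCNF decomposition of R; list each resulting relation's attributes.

Candidate key of the original relation: {A, B}.
Within {A, B, C, D, E}: {B, E}⁺ ∩ {A, B, C, D, E} = {B, D, E}, not the whole set, so B, E -> D violates BCNF; decompose into {B, D, E} and {A, B, C, E}.
Within {B, D, E}: {D}⁺ ∩ {B, D, E} = {D, E}, not the whole set, so D -> E violates BCNF; decompose into {D, E} and {B, D}.
{D, E}: every determinant is a superkey — BCNF.
{B, D}: every determinant is a superkey — BCNF.
Within {A, B, C, E}: {C}⁺ ∩ {A, B, C, E} = {C, E}, not the whole set, so C -> E violates BCNF; decompose into {C, E} and {A, B, C}.
{C, E}: every determinant is a superkey — BCNF.
{A, B, C}: every determinant is a superkey — BCNF.

{A, B, C}; {B, D}; {C, E}; {D, E}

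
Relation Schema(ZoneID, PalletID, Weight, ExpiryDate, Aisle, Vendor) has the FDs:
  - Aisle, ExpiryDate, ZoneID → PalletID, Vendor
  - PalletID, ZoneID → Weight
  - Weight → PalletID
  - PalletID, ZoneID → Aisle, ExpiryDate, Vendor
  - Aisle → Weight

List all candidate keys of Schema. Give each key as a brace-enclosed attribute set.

{Aisle, ZoneID}, {PalletID, ZoneID}, {Weight, ZoneID}

Attributes never on any right-hand side: {ZoneID} — every candidate key must contain it.
{Aisle, ZoneID}⁺ = {Aisle, ExpiryDate, PalletID, Vendor, Weight, ZoneID}, which is every attribute, so {Aisle, ZoneID} is a candidate key.
{PalletID, ZoneID}⁺ = {Aisle, ExpiryDate, PalletID, Vendor, Weight, ZoneID}, which is every attribute, so {PalletID, ZoneID} is a candidate key.
{Weight, ZoneID}⁺ = {Aisle, ExpiryDate, PalletID, Vendor, Weight, ZoneID}, which is every attribute, so {Weight, ZoneID} is a candidate key.
Any other superkey properly contains one of these, so there are no further candidate keys.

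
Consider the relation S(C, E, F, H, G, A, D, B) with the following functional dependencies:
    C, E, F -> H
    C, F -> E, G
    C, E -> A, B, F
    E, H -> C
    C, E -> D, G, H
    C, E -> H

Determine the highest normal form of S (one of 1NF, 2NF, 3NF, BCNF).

BCNF

Candidate keys: {C, E}, {C, F}, {E, H}. Prime attributes: {C, E, F, H}.
Every FD has a superkey on the left, so the relation is in BCNF.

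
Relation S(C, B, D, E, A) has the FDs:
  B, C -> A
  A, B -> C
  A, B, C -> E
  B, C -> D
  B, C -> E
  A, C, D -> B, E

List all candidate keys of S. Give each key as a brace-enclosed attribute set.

{A, B}, {A, C, D}, {B, C}

{A, B}⁺ = {A, B, C, D, E} — all of the relation — so {A, B} is a candidate key.
{B, C}⁺ = {A, B, C, D, E} — all of the relation — so {B, C} is a candidate key.
{A, C, D}⁺ = {A, B, C, D, E} — all of the relation — so {A, C, D} is a candidate key.
No proper subset of any of these is a key, and no other minimal superkey exists.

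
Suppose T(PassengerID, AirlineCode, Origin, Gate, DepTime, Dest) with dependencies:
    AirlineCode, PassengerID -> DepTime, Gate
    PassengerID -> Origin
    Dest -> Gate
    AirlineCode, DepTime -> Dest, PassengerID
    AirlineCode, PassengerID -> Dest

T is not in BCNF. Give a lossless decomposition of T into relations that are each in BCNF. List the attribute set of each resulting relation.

{AirlineCode, DepTime, Dest, PassengerID}; {Dest, Gate}; {Origin, PassengerID}

Candidate keys of the original relation: {AirlineCode, DepTime}, {AirlineCode, PassengerID}.
{AirlineCode, DepTime, Dest, Gate, Origin, PassengerID}: {PassengerID} determines {Origin, PassengerID} here but is not a superkey — split on PassengerID -> Origin, giving {Origin, PassengerID} and {AirlineCode, DepTime, Dest, Gate, PassengerID}.
{Origin, PassengerID} has no BCNF violation.
{AirlineCode, DepTime, Dest, Gate, PassengerID}: {Dest} determines {Dest, Gate} here but is not a superkey — split on Dest -> Gate, giving {Dest, Gate} and {AirlineCode, DepTime, Dest, PassengerID}.
{Dest, Gate} has no BCNF violation.
{AirlineCode, DepTime, Dest, PassengerID} has no BCNF violation.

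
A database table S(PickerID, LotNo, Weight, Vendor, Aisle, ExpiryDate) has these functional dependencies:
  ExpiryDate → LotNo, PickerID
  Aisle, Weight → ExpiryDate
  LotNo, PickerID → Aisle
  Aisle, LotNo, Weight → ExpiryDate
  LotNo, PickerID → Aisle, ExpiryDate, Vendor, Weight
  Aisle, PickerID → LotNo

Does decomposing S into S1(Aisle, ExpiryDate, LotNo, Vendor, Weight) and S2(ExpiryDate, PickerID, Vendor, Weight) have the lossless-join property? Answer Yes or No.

Yes

S1 ∩ S2 = {ExpiryDate, Vendor, Weight}; its closure under F is {Aisle, ExpiryDate, LotNo, PickerID, Vendor, Weight}.
S1 is contained in that closure, so S1 ∩ S2 → S1 holds and the join is lossless.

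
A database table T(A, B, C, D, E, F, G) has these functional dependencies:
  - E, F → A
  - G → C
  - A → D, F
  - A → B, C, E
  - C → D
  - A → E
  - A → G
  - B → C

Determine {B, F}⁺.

{B, C, D, F}

Start with {B, F}.
B → C applies; add {C} → now {B, C, F}.
C → D applies; add {D} → now {B, C, D, F}.
No further FD applies.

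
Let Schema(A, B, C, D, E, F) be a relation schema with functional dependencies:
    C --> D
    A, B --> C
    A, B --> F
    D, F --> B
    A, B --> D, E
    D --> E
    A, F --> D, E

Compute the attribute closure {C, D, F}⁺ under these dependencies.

{B, C, D, E, F}

Start with {C, D, F}.
D, F --> B applies; add {B} → now {B, C, D, F}.
D --> E applies; add {E} → now {B, C, D, E, F}.
No further FD applies.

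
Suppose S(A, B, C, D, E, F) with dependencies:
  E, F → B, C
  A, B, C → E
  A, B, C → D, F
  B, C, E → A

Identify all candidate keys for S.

{E, F}⁺ = {A, B, C, D, E, F} — all of the relation — so {E, F} is a candidate key.
{A, B, C}⁺ = {A, B, C, D, E, F} — all of the relation — so {A, B, C} is a candidate key.
{B, C, E}⁺ = {A, B, C, D, E, F} — all of the relation — so {B, C, E} is a candidate key.
These are minimal and exhaustive — every other superkey contains one of them.

{A, B, C}, {B, C, E}, {E, F}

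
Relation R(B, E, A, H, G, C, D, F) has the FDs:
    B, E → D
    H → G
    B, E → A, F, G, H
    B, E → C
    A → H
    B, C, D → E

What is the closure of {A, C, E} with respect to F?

{A, C, E, G, H}

Start with {A, C, E}.
A → H applies; add {H} → now {A, C, E, H}.
H → G applies; add {G} → now {A, C, E, G, H}.
No further FD applies.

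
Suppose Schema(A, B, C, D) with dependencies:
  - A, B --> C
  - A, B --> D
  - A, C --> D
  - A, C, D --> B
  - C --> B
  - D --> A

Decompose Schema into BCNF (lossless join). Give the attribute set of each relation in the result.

{A, D}; {B, C}; {C, D}

Candidate keys of the original relation: {A, B}, {A, C}, {B, D}, {C, D}.
{A, B, C, D}: {C} determines {B, C} here but is not a superkey — split on C --> B, giving {B, C} and {A, C, D}.
{B, C}: every determinant is a superkey — BCNF.
{A, C, D}: {D} determines {A, D} here but is not a superkey — split on D --> A, giving {A, D} and {C, D}.
{A, D}: every determinant is a superkey — BCNF.
{C, D}: every determinant is a superkey — BCNF.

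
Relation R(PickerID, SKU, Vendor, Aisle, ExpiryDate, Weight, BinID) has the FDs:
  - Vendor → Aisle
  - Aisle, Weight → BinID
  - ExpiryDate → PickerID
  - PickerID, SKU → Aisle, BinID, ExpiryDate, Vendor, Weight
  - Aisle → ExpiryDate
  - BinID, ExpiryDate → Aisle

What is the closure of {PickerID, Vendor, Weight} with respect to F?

{Aisle, BinID, ExpiryDate, PickerID, Vendor, Weight}

Start with {PickerID, Vendor, Weight}.
Vendor → Aisle applies; add {Aisle} → now {Aisle, PickerID, Vendor, Weight}.
Aisle, Weight → BinID applies; add {BinID} → now {Aisle, BinID, PickerID, Vendor, Weight}.
Aisle → ExpiryDate applies; add {ExpiryDate} → now {Aisle, BinID, ExpiryDate, PickerID, Vendor, Weight}.
No further FD applies.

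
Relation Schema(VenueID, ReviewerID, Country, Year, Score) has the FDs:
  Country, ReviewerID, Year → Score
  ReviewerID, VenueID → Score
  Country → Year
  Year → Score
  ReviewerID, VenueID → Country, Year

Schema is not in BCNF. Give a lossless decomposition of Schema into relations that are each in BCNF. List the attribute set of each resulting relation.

{Country, ReviewerID, VenueID}; {Country, Year}; {Score, Year}

Candidate key of the original relation: {ReviewerID, VenueID}.
{Country, ReviewerID, Score, VenueID, Year}: {Country, ReviewerID, Year} determines {Country, ReviewerID, Score, Year} here but is not a superkey — split on Country, ReviewerID, Year → Score, giving {Country, ReviewerID, Score, Year} and {Country, ReviewerID, VenueID, Year}.
{Country, ReviewerID, Score, Year}: {Country} determines {Country, Score, Year} here but is not a superkey — split on Country → Score, Year, giving {Country, Score, Year} and {Country, ReviewerID}.
{Country, Score, Year}: {Year} determines {Score, Year} here but is not a superkey — split on Year → Score, giving {Score, Year} and {Country, Year}.
{Score, Year}: every determinant is a superkey — BCNF.
{Country, Year}: every determinant is a superkey — BCNF.
{Country, ReviewerID}: every determinant is a superkey — BCNF.
{Country, ReviewerID, VenueID, Year}: {Country} determines {Country, Year} here but is not a superkey — split on Country → Year, giving {Country, Year} and {Country, ReviewerID, VenueID}.
{Country, Year}: every determinant is a superkey — BCNF.
{Country, ReviewerID, VenueID}: every determinant is a superkey — BCNF.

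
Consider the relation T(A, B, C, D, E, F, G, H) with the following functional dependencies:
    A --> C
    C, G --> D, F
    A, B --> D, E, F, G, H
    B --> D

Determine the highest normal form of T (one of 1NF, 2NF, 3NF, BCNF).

1NF

Candidate key: {A, B}. Prime attributes: {A, B}.
For A --> C we have {A}⁺ = {A, C}; {A} is not a superkey, so BCNF fails.
Because {C} is non-prime and the left side of A --> C is not a superkey, the relation is not in 3NF.
{A} is a proper subset of the key {A, B}, and {A}⁺ contains the non-prime attribute {C} — a partial dependency, so 2NF is violated.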